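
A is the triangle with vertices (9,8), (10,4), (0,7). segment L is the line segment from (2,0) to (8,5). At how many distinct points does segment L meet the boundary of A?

The segment meets the boundary at (7.647,4.706).

1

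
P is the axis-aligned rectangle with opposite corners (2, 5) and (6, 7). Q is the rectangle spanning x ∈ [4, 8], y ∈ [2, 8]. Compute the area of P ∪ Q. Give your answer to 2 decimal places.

28.00

By inclusion–exclusion:
Individual areas: |P| = 8, |Q| = 24.
|P∩Q|: x∈[4,6], y∈[5,7] → 2·2 = 4.
|P ∪ Q| = 32 − 4 = 28.00.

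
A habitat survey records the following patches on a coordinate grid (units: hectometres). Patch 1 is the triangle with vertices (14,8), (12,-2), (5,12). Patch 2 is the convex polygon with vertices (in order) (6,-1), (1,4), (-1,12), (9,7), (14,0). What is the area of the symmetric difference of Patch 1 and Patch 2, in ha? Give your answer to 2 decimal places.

|Patch 1| = 49, |Patch 2| = 93, |Patch 1∩Patch 2| = 15.4653.
|Patch 1 △ Patch 2| = |Patch 1| + |Patch 2| − 2·|Patch 1∩Patch 2| = 49 + 93 − 30.9306 = 111.07.

111.07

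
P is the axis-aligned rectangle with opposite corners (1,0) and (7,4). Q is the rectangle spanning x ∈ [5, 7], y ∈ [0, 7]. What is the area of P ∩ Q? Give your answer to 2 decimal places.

8.00

|P∩Q|: x∈[5,7], y∈[0,4] → 2·4 = 8.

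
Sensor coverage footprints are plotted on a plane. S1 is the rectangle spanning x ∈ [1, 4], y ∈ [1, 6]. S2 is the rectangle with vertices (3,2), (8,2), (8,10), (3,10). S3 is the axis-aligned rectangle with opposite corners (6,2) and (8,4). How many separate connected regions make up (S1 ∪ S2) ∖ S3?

1

(S1 ∪ S2) ∖ S3 is a single connected region.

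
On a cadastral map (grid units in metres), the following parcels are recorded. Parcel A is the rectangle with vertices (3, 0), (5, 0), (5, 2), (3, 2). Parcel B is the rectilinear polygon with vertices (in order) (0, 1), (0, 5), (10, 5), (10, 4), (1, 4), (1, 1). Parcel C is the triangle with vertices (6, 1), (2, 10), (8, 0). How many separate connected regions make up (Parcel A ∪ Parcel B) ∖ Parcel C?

3

(Parcel A ∪ Parcel B) ∖ Parcel C splits into 3 disjoint pieces (area 4, area 7.4444, area 4.7).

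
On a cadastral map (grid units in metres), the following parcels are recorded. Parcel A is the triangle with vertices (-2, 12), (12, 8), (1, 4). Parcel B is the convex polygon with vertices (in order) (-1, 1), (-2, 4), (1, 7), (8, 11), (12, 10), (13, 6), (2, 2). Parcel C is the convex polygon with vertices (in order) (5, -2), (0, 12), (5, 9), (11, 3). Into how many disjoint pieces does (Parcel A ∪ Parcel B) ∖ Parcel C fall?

2

(Parcel A ∪ Parcel B) ∖ Parcel C splits into 2 disjoint pieces (area 33.1504, area 29.0961).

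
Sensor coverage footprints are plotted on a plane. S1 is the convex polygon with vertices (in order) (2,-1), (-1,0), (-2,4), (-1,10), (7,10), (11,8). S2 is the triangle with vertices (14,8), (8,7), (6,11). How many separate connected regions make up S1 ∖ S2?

S1 ∖ S2 is a single connected region.

1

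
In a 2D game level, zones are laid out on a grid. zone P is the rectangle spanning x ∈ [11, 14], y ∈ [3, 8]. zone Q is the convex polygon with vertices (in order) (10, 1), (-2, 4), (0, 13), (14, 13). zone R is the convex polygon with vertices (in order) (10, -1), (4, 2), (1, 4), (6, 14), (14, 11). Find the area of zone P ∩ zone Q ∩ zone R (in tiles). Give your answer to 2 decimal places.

2.67

The intersection is the polygon with vertices (12.333,8), (11,4), (11,8).
By the shoelace formula its area is 2.67.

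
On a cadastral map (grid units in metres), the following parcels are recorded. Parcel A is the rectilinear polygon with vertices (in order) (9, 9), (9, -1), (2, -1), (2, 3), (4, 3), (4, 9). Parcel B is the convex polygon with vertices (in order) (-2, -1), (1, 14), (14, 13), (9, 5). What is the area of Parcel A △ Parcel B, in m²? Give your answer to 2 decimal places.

|Parcel A| = 58, |Parcel B| = 128, |Parcel A∩Parcel B| = 29.3636.
|Parcel A △ Parcel B| = |Parcel A| + |Parcel B| − 2·|Parcel A∩Parcel B| = 58 + 128 − 58.7273 = 127.27.

127.27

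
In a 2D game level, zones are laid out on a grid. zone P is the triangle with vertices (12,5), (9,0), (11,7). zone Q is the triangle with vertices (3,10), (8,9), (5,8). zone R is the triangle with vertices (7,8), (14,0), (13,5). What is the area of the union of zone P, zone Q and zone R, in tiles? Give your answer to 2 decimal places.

20.25

By inclusion–exclusion:
Individual areas: |zone P| = 5.5, |zone Q| = 4, |zone R| = 13.5.
|zone P∩zone Q| = 0.
|zone P∩zone R| = 2.747.
|zone Q∩zone R| = 0.
|zone P∩zone Q∩zone R| = 0.
|zone P ∪ zone Q ∪ zone R| = 23 − 2.747 + 0 = 20.25.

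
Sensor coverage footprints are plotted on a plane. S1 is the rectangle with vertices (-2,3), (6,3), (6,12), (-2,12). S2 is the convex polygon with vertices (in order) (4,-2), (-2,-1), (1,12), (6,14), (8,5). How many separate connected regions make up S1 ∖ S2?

S1 ∖ S2 is a single connected region.

1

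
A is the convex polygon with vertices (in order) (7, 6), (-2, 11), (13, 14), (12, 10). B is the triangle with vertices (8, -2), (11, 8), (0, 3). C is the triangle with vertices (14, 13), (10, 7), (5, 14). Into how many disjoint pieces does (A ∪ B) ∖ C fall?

(A ∪ B) ∖ C splits into 2 disjoint pieces (area 83.1587, area 1.1737).

2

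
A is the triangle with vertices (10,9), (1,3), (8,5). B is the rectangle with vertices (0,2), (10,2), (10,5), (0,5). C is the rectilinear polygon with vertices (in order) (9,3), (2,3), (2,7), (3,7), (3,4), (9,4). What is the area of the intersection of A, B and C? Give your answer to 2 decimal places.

0.89

The intersection is the polygon with vertices (3,4.333), (3,4), (4.5,4), (2,3.286), (2,3.667).
By the shoelace formula its area is 0.89.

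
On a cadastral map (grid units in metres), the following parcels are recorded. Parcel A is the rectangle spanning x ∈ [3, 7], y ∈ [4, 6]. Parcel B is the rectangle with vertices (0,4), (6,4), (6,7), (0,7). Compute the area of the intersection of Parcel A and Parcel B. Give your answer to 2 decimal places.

6.00

|Parcel A∩Parcel B|: x∈[3,6], y∈[4,6] → 3·2 = 6.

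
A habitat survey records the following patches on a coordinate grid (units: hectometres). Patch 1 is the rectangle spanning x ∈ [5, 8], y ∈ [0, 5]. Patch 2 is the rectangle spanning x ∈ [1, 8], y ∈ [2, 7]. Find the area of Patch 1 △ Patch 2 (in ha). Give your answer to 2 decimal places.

32.00

|Patch 1∩Patch 2|: x∈[5,8], y∈[2,5] → 3·3 = 9.
|Patch 1 △ Patch 2| = |Patch 1| + |Patch 2| − 2·|Patch 1∩Patch 2| = 15 + 35 − 18 = 32.00.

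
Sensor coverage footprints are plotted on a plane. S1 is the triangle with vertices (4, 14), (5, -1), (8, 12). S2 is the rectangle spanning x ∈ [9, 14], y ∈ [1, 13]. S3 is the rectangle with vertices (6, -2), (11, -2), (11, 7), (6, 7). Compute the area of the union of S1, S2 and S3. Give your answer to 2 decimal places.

By inclusion–exclusion:
Individual areas: |S1| = 29, |S2| = 60, |S3| = 45.
|S1∩S2| = 0.
|S1∩S3| = 1.5513.
|S2∩S3|: x∈[9,11], y∈[1,7] → 2·6 = 12.
|S1∩S2∩S3| = 0.
|S1 ∪ S2 ∪ S3| = 134 − 13.5513 + 0 = 120.45.

120.45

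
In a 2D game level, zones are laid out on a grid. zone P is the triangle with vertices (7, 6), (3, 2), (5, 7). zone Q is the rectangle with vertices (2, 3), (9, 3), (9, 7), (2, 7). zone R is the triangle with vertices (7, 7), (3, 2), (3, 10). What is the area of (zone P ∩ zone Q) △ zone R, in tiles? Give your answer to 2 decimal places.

13.53

|zone P ∩ zone Q| = 5.7.
|(zone P ∩ zone Q) ∩ zone R| = 4.0857.
|(zone P ∩ zone Q) △ zone R| = 5.7 + 16 − 8.1714 = 13.53.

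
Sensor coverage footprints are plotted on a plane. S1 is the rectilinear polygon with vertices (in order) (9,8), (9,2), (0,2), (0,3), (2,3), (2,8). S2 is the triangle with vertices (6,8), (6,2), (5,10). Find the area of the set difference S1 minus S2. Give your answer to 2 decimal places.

|S1| = 44, |S1∩S2| = 2.25.
|S1 ∖ S2| = |S1| − |S1∩S2| = 44 − 2.25 = 41.75.

41.75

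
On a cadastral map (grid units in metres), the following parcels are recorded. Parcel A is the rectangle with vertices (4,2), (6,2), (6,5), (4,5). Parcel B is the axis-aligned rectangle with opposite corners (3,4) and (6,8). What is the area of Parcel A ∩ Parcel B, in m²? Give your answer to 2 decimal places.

2.00

|Parcel A∩Parcel B|: x∈[4,6], y∈[4,5] → 2·1 = 2.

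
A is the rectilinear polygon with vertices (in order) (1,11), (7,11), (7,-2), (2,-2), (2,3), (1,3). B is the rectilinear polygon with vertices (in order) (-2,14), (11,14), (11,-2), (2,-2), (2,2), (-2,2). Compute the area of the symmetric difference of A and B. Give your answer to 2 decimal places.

119.00

|A| = 73, |B| = 192, |A∩B| = 73.
|A △ B| = |A| + |B| − 2·|A∩B| = 73 + 192 − 146 = 119.00.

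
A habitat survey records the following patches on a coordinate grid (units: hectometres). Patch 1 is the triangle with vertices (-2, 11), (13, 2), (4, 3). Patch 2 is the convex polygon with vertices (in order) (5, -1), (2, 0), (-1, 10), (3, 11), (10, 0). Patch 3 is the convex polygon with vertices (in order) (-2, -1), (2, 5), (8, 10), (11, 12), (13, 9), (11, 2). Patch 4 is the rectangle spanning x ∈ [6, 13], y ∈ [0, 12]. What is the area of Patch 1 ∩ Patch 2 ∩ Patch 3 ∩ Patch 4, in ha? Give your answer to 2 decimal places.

The intersection is the polygon with vertices (6,2.778), (6,6.2), (6.088,6.147), (8.402,2.511).
By the shoelace formula its area is 4.21.

4.21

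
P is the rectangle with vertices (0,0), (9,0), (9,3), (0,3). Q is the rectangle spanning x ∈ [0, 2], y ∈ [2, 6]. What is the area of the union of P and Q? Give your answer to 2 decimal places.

By inclusion–exclusion:
Individual areas: |P| = 27, |Q| = 8.
|P∩Q|: x∈[0,2], y∈[2,3] → 2·1 = 2.
|P ∪ Q| = 35 − 2 = 33.00.

33.00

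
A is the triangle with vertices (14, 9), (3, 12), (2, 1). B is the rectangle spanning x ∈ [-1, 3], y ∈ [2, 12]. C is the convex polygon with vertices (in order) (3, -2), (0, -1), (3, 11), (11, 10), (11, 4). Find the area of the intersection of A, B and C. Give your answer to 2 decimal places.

The intersection is the polygon with vertices (3,2), (2.091,2), (2.857,10.429), (3,11).
By the shoelace formula its area is 4.47.

4.47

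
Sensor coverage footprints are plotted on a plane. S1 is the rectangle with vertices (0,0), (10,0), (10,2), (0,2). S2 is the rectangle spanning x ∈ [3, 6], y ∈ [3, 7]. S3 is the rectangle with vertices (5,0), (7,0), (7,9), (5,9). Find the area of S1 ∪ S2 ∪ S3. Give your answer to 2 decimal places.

42.00

By inclusion–exclusion:
Individual areas: |S1| = 20, |S2| = 12, |S3| = 18.
|S1∩S2| = 0 (no overlap).
|S1∩S3|: x∈[5,7], y∈[0,2] → 2·2 = 4.
|S2∩S3|: x∈[5,6], y∈[3,7] → 1·4 = 4.
|S1∩S2∩S3| = 0.
|S1 ∪ S2 ∪ S3| = 50 − 8 + 0 = 42.00.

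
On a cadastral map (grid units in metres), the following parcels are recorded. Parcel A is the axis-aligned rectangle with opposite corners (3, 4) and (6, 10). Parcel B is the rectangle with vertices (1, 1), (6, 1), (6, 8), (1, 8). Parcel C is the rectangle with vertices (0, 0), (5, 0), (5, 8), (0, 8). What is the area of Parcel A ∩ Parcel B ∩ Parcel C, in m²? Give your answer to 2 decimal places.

The intersection is the polygon with vertices (3,4), (3,8), (5,8), (5,4).
By the shoelace formula its area is 8.00.

8.00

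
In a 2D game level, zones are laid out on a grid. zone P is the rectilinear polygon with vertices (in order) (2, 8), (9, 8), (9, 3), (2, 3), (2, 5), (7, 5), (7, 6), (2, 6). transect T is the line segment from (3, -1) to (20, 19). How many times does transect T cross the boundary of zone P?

The segment meets the boundary at (6.4,3), (9,6.059).

2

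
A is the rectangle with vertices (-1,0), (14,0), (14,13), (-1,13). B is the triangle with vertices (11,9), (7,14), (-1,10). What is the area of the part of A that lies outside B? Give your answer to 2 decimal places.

168.40

|A| = 195, |A∩B| = 26.6.
|A ∖ B| = |A| − |A∩B| = 195 − 26.6 = 168.40.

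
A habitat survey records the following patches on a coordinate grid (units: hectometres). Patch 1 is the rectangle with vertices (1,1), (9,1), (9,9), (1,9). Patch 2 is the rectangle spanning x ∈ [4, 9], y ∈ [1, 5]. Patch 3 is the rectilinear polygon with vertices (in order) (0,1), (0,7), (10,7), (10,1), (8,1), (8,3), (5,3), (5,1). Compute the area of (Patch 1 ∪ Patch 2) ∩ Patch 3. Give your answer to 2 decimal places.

|Patch 1 ∪ Patch 2| = 64.
|(Patch 1 ∪ Patch 2) ∩ Patch 3| = 42.00.

42.00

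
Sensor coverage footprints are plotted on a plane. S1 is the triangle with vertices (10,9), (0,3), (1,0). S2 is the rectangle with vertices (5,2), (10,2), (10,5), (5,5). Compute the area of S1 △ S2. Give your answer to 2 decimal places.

|S1| = 18, |S2| = 15, |S1∩S2| = 0.5.
|S1 △ S2| = |S1| + |S2| − 2·|S1∩S2| = 18 + 15 − 1 = 32.00.

32.00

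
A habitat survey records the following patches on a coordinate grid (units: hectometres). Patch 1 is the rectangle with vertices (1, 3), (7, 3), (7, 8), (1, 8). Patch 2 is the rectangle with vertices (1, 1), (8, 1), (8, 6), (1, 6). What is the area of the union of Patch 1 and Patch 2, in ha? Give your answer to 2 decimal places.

47.00

By inclusion–exclusion:
Individual areas: |Patch 1| = 30, |Patch 2| = 35.
|Patch 1∩Patch 2|: x∈[1,7], y∈[3,6] → 6·3 = 18.
|Patch 1 ∪ Patch 2| = 65 − 18 = 47.00.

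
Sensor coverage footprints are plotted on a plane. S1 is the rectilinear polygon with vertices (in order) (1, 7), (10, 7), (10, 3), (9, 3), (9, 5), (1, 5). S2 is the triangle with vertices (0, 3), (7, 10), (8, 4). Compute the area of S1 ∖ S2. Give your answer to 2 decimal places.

10.67

|S1| = 20, |S1∩S2| = 9.3333.
|S1 ∖ S2| = |S1| − |S1∩S2| = 20 − 9.3333 = 10.67.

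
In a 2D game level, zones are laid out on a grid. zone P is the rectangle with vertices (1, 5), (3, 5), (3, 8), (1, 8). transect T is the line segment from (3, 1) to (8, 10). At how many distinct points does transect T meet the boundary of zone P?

The segment lies entirely outside zone P and never meets its boundary.

0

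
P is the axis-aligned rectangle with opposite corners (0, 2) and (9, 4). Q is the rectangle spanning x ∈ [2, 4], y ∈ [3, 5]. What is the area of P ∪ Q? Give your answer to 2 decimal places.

20.00

By inclusion–exclusion:
Individual areas: |P| = 18, |Q| = 4.
|P∩Q|: x∈[2,4], y∈[3,4] → 2·1 = 2.
|P ∪ Q| = 22 − 2 = 20.00.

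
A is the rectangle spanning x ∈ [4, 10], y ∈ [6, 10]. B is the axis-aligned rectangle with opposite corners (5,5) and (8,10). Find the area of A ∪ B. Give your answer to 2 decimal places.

By inclusion–exclusion:
Individual areas: |A| = 24, |B| = 15.
|A∩B|: x∈[5,8], y∈[6,10] → 3·4 = 12.
|A ∪ B| = 39 − 12 = 27.00.

27.00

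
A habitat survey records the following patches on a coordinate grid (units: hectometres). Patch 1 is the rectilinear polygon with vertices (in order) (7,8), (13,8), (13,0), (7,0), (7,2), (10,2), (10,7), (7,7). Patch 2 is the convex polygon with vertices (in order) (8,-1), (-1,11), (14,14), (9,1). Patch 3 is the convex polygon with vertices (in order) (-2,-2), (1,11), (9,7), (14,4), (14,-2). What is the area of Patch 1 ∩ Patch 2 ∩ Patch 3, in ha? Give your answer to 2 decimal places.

6.13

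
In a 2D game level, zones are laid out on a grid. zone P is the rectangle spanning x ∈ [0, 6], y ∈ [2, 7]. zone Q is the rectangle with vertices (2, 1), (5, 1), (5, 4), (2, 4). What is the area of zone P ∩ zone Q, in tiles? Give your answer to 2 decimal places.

|zone P∩zone Q|: x∈[2,5], y∈[2,4] → 3·2 = 6.

6.00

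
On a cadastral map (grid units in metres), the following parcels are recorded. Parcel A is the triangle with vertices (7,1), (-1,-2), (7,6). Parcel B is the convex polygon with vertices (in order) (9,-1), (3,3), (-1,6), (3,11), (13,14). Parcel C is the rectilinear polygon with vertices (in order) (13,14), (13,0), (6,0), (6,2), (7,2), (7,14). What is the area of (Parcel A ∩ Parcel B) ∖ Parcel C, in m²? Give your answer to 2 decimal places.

|Parcel A ∩ Parcel B| = 9.42.
|(Parcel A ∩ Parcel B) ∩ Parcel C| = 1.12.
|(Parcel A ∩ Parcel B) ∖ Parcel C| = 9.42 − 1.12 = 8.30.

8.30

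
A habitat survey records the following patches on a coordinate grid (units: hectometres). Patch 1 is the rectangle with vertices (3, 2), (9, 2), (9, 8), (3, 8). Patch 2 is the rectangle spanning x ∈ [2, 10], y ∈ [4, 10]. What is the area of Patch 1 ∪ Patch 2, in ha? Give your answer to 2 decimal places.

60.00

By inclusion–exclusion:
Individual areas: |Patch 1| = 36, |Patch 2| = 48.
|Patch 1∩Patch 2|: x∈[3,9], y∈[4,8] → 6·4 = 24.
|Patch 1 ∪ Patch 2| = 84 − 24 = 60.00.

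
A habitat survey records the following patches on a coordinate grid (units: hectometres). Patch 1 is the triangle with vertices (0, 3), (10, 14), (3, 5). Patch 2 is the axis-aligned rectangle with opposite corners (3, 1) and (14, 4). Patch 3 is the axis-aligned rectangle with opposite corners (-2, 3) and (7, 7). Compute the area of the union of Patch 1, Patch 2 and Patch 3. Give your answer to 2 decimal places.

68.22

By inclusion–exclusion:
Individual areas: |Patch 1| = 6.5, |Patch 2| = 33, |Patch 3| = 36.
|Patch 1∩Patch 2| = 0.
|Patch 1∩Patch 3| = 3.2828.
|Patch 2∩Patch 3|: x∈[3,7], y∈[3,4] → 4·1 = 4.
|Patch 1∩Patch 2∩Patch 3| = 0.
|Patch 1 ∪ Patch 2 ∪ Patch 3| = 75.5 − 7.2828 + 0 = 68.22.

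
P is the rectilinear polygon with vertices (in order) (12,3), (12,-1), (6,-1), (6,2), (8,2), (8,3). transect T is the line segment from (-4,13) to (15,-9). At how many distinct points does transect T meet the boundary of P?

2

The segment meets the boundary at (8.091,-1), (6,1.421).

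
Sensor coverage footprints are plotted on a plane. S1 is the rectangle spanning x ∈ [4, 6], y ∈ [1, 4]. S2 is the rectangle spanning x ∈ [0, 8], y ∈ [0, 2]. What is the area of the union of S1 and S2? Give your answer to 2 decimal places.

By inclusion–exclusion:
Individual areas: |S1| = 6, |S2| = 16.
|S1∩S2|: x∈[4,6], y∈[1,2] → 2·1 = 2.
|S1 ∪ S2| = 22 − 2 = 20.00.

20.00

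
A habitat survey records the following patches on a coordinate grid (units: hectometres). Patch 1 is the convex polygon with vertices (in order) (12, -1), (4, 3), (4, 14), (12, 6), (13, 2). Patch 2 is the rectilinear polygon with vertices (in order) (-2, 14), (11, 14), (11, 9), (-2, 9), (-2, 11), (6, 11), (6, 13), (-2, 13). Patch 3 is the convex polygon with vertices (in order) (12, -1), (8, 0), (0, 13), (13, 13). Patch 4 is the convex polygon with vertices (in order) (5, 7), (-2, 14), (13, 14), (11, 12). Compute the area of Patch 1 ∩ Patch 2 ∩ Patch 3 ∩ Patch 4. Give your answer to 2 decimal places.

7.92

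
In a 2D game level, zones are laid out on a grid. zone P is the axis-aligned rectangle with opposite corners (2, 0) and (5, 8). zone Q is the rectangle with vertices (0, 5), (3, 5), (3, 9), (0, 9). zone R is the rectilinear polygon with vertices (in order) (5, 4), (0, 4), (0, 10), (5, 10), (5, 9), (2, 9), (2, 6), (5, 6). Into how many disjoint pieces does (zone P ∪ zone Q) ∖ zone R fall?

(zone P ∪ zone Q) ∖ zone R splits into 2 disjoint pieces (area 7, area 12).

2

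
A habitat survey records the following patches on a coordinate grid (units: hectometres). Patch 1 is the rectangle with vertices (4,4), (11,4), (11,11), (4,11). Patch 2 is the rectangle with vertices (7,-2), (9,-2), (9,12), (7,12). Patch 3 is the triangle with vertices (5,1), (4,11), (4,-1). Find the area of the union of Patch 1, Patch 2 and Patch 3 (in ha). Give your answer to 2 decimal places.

By inclusion–exclusion:
Individual areas: |Patch 1| = 49, |Patch 2| = 28, |Patch 3| = 6.
|Patch 1∩Patch 2|: x∈[7,9], y∈[4,11] → 2·7 = 14.
|Patch 1∩Patch 3| = 2.45.
|Patch 2∩Patch 3| = 0.
|Patch 1∩Patch 2∩Patch 3| = 0.
|Patch 1 ∪ Patch 2 ∪ Patch 3| = 83 − 16.45 + 0 = 66.55.

66.55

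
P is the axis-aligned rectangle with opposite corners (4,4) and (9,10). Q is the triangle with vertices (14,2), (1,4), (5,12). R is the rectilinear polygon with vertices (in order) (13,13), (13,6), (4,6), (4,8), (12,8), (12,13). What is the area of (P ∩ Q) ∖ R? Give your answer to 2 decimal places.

|P ∩ Q| = 27.3111.
|(P ∩ Q) ∩ R| = 9.9111.
|(P ∩ Q) ∖ R| = 27.3111 − 9.9111 = 17.40.

17.40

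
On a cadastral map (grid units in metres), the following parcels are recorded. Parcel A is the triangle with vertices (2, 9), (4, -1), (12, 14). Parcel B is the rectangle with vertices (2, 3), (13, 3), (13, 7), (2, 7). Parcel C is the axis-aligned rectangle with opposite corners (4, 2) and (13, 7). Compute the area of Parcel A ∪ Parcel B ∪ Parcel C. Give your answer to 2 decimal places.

By inclusion–exclusion:
Individual areas: |Parcel A| = 55, |Parcel B| = 44, |Parcel C| = 45.
|Parcel A∩Parcel B| = 17.6.
|Parcel A∩Parcel C| = 14.6667.
|Parcel B∩Parcel C|: x∈[4,13], y∈[3,7] → 9·4 = 36.
|Parcel A∩Parcel B∩Parcel C| = 12.8.
|Parcel A ∪ Parcel B ∪ Parcel C| = 144 − 68.2667 + 12.8 = 88.53.

88.53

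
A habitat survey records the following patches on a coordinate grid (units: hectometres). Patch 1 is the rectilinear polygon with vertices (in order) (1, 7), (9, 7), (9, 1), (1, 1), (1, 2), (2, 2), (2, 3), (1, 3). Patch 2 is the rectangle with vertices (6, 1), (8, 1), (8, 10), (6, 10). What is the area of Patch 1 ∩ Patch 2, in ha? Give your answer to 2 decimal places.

The intersection is the polygon with vertices (8,7), (8,1), (6,1), (6,7).
By the shoelace formula its area is 12.00.

12.00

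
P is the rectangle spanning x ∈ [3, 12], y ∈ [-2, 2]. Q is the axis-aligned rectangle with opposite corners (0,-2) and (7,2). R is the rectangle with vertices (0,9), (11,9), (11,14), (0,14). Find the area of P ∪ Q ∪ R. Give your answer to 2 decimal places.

By inclusion–exclusion:
Individual areas: |P| = 36, |Q| = 28, |R| = 55.
|P∩Q|: x∈[3,7], y∈[-2,2] → 4·4 = 16.
|P∩R| = 0 (no overlap).
|Q∩R| = 0 (no overlap).
|P∩Q∩R| = 0.
|P ∪ Q ∪ R| = 119 − 16 + 0 = 103.00.

103.00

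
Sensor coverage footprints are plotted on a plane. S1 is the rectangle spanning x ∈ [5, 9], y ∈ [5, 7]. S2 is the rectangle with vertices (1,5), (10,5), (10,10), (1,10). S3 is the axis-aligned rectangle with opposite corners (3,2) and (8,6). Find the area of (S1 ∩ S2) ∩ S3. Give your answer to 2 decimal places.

3.00

The region (S1 ∩ S2) ∩ S3 is the polygon with vertices (5,5), (5,6), (8,6), (8,5).
By the shoelace formula its area is 3.00.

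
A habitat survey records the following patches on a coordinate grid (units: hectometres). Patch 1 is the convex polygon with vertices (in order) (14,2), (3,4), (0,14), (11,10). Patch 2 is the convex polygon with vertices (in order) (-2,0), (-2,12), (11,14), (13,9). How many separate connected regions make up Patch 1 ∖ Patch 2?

Patch 1 ∖ Patch 2 splits into 2 disjoint pieces (area 28.0987, area 2.3565).

2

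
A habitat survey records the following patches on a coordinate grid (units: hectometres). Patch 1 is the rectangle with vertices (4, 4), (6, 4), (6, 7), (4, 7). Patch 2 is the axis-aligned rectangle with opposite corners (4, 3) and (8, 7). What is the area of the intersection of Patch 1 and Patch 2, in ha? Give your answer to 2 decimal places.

6.00

|Patch 1∩Patch 2|: x∈[4,6], y∈[4,7] → 2·3 = 6.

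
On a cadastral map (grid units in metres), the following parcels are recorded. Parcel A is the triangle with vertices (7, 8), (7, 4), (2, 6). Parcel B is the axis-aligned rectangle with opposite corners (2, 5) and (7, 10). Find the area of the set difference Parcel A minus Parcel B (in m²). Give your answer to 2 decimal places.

1.25

|Parcel A| = 10, |Parcel A∩Parcel B| = 8.75.
|Parcel A ∖ Parcel B| = |Parcel A| − |Parcel A∩Parcel B| = 10 − 8.75 = 1.25.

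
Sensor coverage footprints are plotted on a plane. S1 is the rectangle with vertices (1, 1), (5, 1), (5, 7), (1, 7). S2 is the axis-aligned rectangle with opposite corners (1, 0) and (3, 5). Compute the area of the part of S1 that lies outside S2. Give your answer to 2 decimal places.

16.00

|S1∩S2|: x∈[1,3], y∈[1,5] → 2·4 = 8.
|S1| = 24.
|S1 ∖ S2| = |S1| − |S1∩S2| = 24 − 8 = 16.00.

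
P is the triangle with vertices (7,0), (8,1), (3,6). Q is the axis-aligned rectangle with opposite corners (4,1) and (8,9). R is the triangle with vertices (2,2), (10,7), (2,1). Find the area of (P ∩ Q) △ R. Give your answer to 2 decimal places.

7.27

|P ∩ Q| = 3.9167.
|(P ∩ Q) ∩ R| = 0.3222.
|(P ∩ Q) △ R| = 3.9167 + 4 − 0.6443 = 7.27.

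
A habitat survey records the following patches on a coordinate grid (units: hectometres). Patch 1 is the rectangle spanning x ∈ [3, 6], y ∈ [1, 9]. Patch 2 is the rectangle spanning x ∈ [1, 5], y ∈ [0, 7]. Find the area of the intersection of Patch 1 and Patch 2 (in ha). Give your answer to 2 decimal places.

12.00

|Patch 1∩Patch 2|: x∈[3,5], y∈[1,7] → 2·6 = 12.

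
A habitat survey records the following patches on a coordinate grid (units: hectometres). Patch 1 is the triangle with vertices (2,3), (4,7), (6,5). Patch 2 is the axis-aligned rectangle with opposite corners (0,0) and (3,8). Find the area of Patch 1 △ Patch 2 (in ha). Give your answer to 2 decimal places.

|Patch 1| = 6, |Patch 2| = 24, |Patch 1∩Patch 2| = 0.75.
|Patch 1 △ Patch 2| = |Patch 1| + |Patch 2| − 2·|Patch 1∩Patch 2| = 6 + 24 − 1.5 = 28.50.

28.50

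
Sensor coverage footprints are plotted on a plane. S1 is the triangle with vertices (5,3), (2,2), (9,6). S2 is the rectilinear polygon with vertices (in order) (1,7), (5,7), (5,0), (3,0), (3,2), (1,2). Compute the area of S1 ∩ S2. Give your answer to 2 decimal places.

The intersection is the polygon with vertices (2,2), (5,3.714), (5,3).
By the shoelace formula its area is 1.07.

1.07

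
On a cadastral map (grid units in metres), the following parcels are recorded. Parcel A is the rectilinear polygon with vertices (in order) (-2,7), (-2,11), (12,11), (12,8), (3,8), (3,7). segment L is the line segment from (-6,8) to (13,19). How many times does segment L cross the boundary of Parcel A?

2

The segment meets the boundary at (-0.818,11), (-2,10.316).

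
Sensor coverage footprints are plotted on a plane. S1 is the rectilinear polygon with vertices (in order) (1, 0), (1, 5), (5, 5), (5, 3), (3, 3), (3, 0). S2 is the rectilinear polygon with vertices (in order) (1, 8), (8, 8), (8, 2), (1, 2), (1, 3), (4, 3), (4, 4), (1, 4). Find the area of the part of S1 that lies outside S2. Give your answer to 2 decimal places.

|S1| = 14, |S1∩S2| = 7.
|S1 ∖ S2| = |S1| − |S1∩S2| = 14 − 7 = 7.00.

7.00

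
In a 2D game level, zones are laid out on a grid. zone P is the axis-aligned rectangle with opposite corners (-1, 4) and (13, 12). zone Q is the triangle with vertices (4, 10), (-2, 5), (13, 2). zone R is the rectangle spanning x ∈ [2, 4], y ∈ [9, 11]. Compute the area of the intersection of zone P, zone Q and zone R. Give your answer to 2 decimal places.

The intersection is the polygon with vertices (4,10), (4,9), (2.8,9).
By the shoelace formula its area is 0.60.

0.60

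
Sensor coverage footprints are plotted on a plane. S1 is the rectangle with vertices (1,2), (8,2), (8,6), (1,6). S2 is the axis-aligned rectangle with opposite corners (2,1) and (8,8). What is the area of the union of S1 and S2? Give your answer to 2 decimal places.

46.00

By inclusion–exclusion:
Individual areas: |S1| = 28, |S2| = 42.
|S1∩S2|: x∈[2,8], y∈[2,6] → 6·4 = 24.
|S1 ∪ S2| = 70 − 24 = 46.00.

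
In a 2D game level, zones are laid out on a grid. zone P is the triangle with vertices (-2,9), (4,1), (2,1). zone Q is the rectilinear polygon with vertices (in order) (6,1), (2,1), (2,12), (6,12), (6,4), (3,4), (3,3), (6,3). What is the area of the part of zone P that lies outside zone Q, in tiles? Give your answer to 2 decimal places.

|zone P| = 8, |zone P∩zone Q| = 2.6667.
|zone P ∖ zone Q| = |zone P| − |zone P∩zone Q| = 8 − 2.6667 = 5.33.

5.33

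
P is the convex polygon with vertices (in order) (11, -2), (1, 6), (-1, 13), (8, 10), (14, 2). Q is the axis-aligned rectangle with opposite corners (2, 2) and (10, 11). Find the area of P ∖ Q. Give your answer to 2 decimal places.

|P| = 100.5, |P∩Q| = 59.4333.
|P ∖ Q| = |P| − |P∩Q| = 100.5 − 59.4333 = 41.07.

41.07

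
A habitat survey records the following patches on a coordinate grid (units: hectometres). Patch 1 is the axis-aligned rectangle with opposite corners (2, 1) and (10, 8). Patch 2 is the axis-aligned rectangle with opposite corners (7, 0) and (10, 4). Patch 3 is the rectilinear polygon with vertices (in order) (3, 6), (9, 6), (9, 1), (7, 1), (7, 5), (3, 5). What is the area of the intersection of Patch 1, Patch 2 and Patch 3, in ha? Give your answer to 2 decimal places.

6.00

The intersection is the polygon with vertices (7,1), (7,4), (9,4), (9,1).
By the shoelace formula its area is 6.00.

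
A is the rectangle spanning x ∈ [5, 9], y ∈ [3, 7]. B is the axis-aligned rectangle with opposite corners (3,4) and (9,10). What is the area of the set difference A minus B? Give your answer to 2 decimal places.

4.00

|A∩B|: x∈[5,9], y∈[4,7] → 4·3 = 12.
|A| = 16.
|A ∖ B| = |A| − |A∩B| = 16 − 12 = 4.00.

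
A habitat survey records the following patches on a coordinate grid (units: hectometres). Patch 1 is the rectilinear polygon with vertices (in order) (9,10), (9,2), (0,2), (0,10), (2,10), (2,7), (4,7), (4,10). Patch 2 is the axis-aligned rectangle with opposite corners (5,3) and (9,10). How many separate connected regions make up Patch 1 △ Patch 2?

Patch 1 △ Patch 2 is a single connected region.

1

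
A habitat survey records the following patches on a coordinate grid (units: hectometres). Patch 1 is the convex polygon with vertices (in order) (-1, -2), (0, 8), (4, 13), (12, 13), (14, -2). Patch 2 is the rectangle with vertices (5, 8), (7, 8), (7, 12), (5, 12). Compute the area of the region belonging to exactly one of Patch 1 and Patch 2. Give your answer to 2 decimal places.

|Patch 1| = 190, |Patch 2| = 8, |Patch 1∩Patch 2| = 8.
|Patch 1 △ Patch 2| = |Patch 1| + |Patch 2| − 2·|Patch 1∩Patch 2| = 190 + 8 − 16 = 182.00.

182.00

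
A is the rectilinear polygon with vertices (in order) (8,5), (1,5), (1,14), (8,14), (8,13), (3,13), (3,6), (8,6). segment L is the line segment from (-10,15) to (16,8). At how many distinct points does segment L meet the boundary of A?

The segment meets the boundary at (3,11.5), (1,12.038).

2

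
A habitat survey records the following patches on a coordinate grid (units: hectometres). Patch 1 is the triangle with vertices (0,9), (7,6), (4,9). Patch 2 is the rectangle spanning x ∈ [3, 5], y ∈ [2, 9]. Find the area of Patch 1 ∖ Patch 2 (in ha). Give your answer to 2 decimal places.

3.07

|Patch 1| = 6, |Patch 1∩Patch 2| = 2.9286.
|Patch 1 ∖ Patch 2| = |Patch 1| − |Patch 1∩Patch 2| = 6 − 2.9286 = 3.07.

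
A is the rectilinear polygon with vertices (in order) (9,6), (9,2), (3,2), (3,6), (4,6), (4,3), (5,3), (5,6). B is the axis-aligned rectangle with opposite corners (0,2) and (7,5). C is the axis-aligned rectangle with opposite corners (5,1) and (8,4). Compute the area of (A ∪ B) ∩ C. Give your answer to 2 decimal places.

The region (A ∪ B) ∩ C is the polygon with vertices (7,2), (5,2), (5,4), (8,4), (8,2).
By the shoelace formula its area is 6.00.

6.00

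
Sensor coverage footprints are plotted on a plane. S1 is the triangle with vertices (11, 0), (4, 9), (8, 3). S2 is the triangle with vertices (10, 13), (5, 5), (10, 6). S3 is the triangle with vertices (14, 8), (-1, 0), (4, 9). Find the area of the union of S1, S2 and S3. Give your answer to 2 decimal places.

55.56

By inclusion–exclusion:
Individual areas: |S1| = 3, |S2| = 17.5, |S3| = 47.5.
|S1∩S2| = 0.3727.
|S1∩S3| = 1.1619.
|S2∩S3| = 11.2765.
|S1∩S2∩S3| = 0.3727.
|S1 ∪ S2 ∪ S3| = 68 − 12.8111 + 0.3727 = 55.56.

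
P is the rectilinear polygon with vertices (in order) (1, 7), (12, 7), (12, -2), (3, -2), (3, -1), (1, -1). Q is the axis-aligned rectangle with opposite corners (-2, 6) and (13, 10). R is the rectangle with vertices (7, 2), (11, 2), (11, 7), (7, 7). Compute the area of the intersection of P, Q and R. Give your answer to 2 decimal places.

The intersection is the polygon with vertices (7,6), (7,7), (11,7), (11,6).
By the shoelace formula its area is 4.00.

4.00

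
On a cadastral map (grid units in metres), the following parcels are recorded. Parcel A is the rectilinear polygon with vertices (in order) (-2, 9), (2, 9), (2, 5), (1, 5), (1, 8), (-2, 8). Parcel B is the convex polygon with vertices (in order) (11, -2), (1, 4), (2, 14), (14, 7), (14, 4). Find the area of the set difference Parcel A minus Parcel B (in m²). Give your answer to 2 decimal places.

|Parcel A| = 7, |Parcel A∩Parcel B| = 2.8.
|Parcel A ∖ Parcel B| = |Parcel A| − |Parcel A∩Parcel B| = 7 − 2.8 = 4.20.

4.20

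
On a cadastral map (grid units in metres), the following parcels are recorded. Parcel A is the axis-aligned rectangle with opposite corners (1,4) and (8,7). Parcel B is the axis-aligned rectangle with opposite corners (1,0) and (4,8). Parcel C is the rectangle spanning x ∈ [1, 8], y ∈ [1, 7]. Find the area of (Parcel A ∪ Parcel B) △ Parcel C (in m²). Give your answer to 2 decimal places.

18.00

|Parcel A ∪ Parcel B| = 36.
|(Parcel A ∪ Parcel B) ∩ Parcel C| = 30.
|(Parcel A ∪ Parcel B) △ Parcel C| = 36 + 42 − 60 = 18.00.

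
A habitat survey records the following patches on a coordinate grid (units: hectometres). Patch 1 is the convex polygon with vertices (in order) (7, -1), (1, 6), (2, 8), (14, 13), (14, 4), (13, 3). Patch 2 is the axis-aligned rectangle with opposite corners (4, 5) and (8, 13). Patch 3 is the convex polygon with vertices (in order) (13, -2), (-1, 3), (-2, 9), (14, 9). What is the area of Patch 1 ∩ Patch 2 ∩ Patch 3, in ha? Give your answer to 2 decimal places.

15.97

The intersection is the polygon with vertices (8,5), (4,5), (4,8.833), (4.4,9), (8,9).
By the shoelace formula its area is 15.97.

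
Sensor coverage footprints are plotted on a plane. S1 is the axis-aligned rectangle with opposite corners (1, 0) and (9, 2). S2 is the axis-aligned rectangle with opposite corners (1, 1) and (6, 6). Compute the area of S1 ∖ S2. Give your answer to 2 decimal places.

|S1∩S2|: x∈[1,6], y∈[1,2] → 5·1 = 5.
|S1| = 16.
|S1 ∖ S2| = |S1| − |S1∩S2| = 16 − 5 = 11.00.

11.00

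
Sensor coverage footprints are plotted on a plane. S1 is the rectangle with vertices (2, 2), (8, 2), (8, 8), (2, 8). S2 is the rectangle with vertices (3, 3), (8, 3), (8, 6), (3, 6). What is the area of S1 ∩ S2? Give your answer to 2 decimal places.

|S1∩S2|: x∈[3,8], y∈[3,6] → 5·3 = 15.

15.00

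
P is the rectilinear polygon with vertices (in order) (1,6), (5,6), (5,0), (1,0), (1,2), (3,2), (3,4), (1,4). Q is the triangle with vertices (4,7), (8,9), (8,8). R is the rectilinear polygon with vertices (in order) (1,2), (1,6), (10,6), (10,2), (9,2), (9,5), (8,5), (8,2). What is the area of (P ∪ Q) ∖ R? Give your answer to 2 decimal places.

10.00

|P ∪ Q| = 22.
|(P ∪ Q) ∩ R| = 12.
|(P ∪ Q) ∖ R| = 22 − 12 = 10.00.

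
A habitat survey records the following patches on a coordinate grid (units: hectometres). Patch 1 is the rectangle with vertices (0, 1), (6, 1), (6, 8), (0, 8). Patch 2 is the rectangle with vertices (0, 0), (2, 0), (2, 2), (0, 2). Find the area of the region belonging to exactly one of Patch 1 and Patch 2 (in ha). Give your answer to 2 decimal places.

42.00

|Patch 1∩Patch 2|: x∈[0,2], y∈[1,2] → 2·1 = 2.
|Patch 1 △ Patch 2| = |Patch 1| + |Patch 2| − 2·|Patch 1∩Patch 2| = 42 + 4 − 4 = 42.00.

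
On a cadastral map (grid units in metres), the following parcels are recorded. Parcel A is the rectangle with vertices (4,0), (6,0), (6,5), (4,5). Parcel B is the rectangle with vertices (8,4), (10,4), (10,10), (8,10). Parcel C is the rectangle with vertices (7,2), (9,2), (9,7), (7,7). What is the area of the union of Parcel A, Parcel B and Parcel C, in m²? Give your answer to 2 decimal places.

By inclusion–exclusion:
Individual areas: |Parcel A| = 10, |Parcel B| = 12, |Parcel C| = 10.
|Parcel A∩Parcel B| = 0 (no overlap).
|Parcel A∩Parcel C| = 0 (no overlap).
|Parcel B∩Parcel C|: x∈[8,9], y∈[4,7] → 1·3 = 3.
|Parcel A∩Parcel B∩Parcel C| = 0.
|Parcel A ∪ Parcel B ∪ Parcel C| = 32 − 3 + 0 = 29.00.

29.00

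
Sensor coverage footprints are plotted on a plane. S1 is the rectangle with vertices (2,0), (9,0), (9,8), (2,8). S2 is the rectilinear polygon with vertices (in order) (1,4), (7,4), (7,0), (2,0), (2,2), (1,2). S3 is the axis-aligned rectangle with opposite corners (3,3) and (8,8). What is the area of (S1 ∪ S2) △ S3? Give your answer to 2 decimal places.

|S1 ∪ S2| = 58.
|(S1 ∪ S2) ∩ S3| = 25.
|(S1 ∪ S2) △ S3| = 58 + 25 − 50 = 33.00.

33.00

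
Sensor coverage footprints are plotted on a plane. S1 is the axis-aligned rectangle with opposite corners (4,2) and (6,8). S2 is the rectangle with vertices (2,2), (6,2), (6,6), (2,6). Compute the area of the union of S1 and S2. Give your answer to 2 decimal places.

20.00

By inclusion–exclusion:
Individual areas: |S1| = 12, |S2| = 16.
|S1∩S2|: x∈[4,6], y∈[2,6] → 2·4 = 8.
|S1 ∪ S2| = 28 − 8 = 20.00.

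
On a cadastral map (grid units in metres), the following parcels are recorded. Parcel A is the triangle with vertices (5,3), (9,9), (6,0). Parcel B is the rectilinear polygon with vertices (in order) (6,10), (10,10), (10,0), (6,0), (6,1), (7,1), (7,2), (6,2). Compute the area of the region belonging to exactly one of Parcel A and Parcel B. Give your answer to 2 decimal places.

|Parcel A| = 9, |Parcel B| = 39, |Parcel A∩Parcel B| = 6.25.
|Parcel A △ Parcel B| = |Parcel A| + |Parcel B| − 2·|Parcel A∩Parcel B| = 9 + 39 − 12.5 = 35.50.

35.50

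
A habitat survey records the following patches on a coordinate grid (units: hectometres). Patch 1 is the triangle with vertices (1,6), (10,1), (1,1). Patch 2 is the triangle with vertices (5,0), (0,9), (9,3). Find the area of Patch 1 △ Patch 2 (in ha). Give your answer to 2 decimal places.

|Patch 1| = 22.5, |Patch 2| = 25.5, |Patch 1∩Patch 2| = 10.2554.
|Patch 1 △ Patch 2| = |Patch 1| + |Patch 2| − 2·|Patch 1∩Patch 2| = 22.5 + 25.5 − 20.5108 = 27.49.

27.49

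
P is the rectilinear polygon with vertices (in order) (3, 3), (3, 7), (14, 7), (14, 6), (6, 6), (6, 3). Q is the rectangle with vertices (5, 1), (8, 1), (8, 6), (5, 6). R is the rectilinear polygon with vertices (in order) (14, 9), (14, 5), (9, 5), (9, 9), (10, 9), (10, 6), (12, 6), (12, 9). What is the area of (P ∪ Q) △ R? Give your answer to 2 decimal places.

40.00

|P ∪ Q| = 32.
|(P ∪ Q) ∩ R| = 3.
|(P ∪ Q) △ R| = 32 + 14 − 6 = 40.00.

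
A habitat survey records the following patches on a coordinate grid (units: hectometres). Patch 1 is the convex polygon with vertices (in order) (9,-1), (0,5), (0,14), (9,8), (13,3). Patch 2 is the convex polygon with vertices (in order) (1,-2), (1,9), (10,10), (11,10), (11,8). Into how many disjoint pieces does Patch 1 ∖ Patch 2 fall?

2

Patch 1 ∖ Patch 2 splits into 2 disjoint pieces (area 31.8111, area 21.0714).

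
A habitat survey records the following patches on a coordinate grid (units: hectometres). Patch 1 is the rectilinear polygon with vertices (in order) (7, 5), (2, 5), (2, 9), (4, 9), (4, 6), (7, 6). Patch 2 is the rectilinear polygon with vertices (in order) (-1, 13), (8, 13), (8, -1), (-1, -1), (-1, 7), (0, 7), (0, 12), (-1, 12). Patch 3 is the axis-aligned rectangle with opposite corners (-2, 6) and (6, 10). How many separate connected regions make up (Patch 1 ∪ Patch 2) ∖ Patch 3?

(Patch 1 ∪ Patch 2) ∖ Patch 3 is a single connected region.

1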